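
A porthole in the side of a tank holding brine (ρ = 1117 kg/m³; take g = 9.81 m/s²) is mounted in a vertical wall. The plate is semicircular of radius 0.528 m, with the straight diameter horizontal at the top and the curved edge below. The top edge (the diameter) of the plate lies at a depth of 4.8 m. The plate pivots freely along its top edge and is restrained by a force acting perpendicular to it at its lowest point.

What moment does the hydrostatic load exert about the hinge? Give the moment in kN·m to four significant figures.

γ = ρg = 1117 × 9.81 / 1000 = 10.95777 kN/m³.
The centroid of a semicircle lies 4r/(3π) = 0.22409 m from the diameter, here below the top edge, so the centroid depth is h_c = 4.8 + 0.22409 = 5.02409 m.
A = πr²/2 = π × 0.528²/2 = 0.437913 m².
Resultant F = γ·h_c·A = 10.95777 × 5.02409 × 0.437913 = 24.1083 kN.
I_c = (π/8 − 8/(9π))·r⁴ = 0.109757 × 0.528⁴ = 0.00853037 m⁴.
Centre of pressure: y_p = y_c + I_c/(y_c·A) = 5.02409 + 0.00853037/(5.02409 × 0.437913) = 5.02409 + 0.00387724 = 5.02797 m along the plane.
The resultant acts 0.22409 + 0.00387724 = 0.227967 m (along the plate) below the hinge at the top edge, so the moment about the hinge is M = F × 0.227967 = 24.1083 × 0.227967 = 5.4959 kN·m.

M ≈ 5.496 kN·m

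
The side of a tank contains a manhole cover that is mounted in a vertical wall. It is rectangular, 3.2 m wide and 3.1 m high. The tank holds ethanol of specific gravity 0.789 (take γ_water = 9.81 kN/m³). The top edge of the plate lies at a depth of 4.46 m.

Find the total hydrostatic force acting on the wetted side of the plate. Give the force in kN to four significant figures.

γ = 0.789 × 9.81 = 7.74009 kN/m³.
The centroid lies 3.1/2 = 1.55 m below the top edge, so the centroid depth is h_c = 4.46 + 1.55 = 6.01 m.
A = 3.2 × 3.1 = 9.92 m².
Resultant F = γ·h_c·A = 7.74009 × 6.01 × 9.92 = 461.458 kN.

F ≈ 461.5 kN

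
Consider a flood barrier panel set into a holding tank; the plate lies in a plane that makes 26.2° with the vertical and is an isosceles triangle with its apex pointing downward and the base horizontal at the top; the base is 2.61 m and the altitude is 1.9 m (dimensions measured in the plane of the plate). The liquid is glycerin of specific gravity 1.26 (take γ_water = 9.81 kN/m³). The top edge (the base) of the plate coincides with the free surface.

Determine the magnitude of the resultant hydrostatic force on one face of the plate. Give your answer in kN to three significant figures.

F ≈ 17.4 kN

γ = 1.26 × 9.81 = 12.3606 kN/m³.
The plate makes 26.2° with the vertical, i.e. θ = 90° − 26.2° = 63.8° to the horizontal. Measuring y along the incline from the free-surface line, vertical depth h = y·sinθ with sinθ = 0.897258.
With the apex down, the centroid sits h/3 = 1.9/3 = 0.633333 m below the base (the top edge), so y_c = 0.633333 m and h_c = 0.633333 × 0.897258 = 0.568263 m.
A = ½ × 2.61 × 1.9 = 2.4795 m².
Resultant F = γ·h_c·A = 12.3606 × 0.568263 × 2.4795 = 17.4162 kN.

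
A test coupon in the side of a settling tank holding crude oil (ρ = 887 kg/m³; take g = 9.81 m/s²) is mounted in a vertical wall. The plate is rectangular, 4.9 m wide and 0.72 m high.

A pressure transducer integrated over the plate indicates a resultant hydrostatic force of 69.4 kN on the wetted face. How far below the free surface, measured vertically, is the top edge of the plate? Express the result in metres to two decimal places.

d_top ≈ 1.90 m

γ = ρg = 887 × 9.81 / 1000 = 8.70147 kN/m³.
A = 4.9 × 0.72 = 3.528 m².
From F = γ·h_c·A, the centroid depth is h_c = 69.4/(8.70147 × 3.528) = 2.26068 m.
The centroid lies 0.72/2 = 0.36 m below the top edge, so the top edge sits at h_top = 2.26068 − 0.36 = 1.90068 m below the surface.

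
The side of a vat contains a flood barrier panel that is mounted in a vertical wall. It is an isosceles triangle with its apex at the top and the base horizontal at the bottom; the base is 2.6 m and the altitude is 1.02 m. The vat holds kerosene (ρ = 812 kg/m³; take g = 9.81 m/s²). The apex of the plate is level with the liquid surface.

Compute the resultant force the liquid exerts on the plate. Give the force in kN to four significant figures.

F ≈ 7.183 kN

γ = ρg = 812 × 9.81 / 1000 = 7.96572 kN/m³.
With the apex up, the centroid sits 2h/3 = 2 × 1.02/3 = 0.68 m below the apex, so the centroid depth is h_c = 0.68 m.
A = ½ × 2.6 × 1.02 = 1.326 m².
Resultant F = γ·h_c·A = 7.96572 × 0.68 × 1.326 = 7.18253 kN.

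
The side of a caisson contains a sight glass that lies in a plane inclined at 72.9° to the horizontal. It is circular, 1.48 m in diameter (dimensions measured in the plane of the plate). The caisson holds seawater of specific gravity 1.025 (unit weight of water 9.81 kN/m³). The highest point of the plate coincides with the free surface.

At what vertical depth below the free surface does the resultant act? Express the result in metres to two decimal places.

γ = 1.025 × 9.81 = 10.05525 kN/m³.
Let θ = 72.9° be the plate's angle to the horizontal; measure y along the incline from where the plane meets the free surface. Vertical depth h = y·sinθ with sinθ = 0.955793.
The centroid is at the centre, 0.74 m below the top of the plate, so y_c = 0.74 m and h_c = 0.74 × 0.955793 = 0.707287 m.
A = π(0.74)² = 1.72034 m².
Resultant F = γ·h_c·A = 10.05525 × 0.707287 × 1.72034 = 12.235 kN.
I_c = πr⁴/4 = π × 0.74⁴/4 = 0.235514 m⁴.
Centre of pressure: y_p = y_c + I_c/(y_c·A) = 0.74 + 0.235514/(0.74 × 1.72034) = 0.74 + 0.185 = 0.925 m along the plane.
Vertically, h_p = y_p·sinθ = 0.925 × 0.955793 = 0.884109 m.

h_p = 0.88 m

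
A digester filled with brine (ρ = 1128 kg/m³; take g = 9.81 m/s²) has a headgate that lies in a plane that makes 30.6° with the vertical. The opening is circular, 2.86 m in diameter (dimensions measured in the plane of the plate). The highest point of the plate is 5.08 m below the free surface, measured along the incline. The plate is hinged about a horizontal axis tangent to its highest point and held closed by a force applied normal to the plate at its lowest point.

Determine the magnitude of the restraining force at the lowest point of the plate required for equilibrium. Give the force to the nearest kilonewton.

γ = ρg = 1128 × 9.81 / 1000 = 11.06568 kN/m³.
The plate makes 30.6° with the vertical, i.e. θ = 90° − 30.6° = 59.4° to the horizontal. Measuring y along the incline from the free-surface line, vertical depth h = y·sinθ with sinθ = 0.860742.
The centroid is at the centre, 1.43 m below the top of the plate, so y_c = 5.08 + 1.43 = 6.51 m and h_c = 6.51 × 0.860742 = 5.60343 m.
A = π(1.43)² = 6.42424 m².
Resultant F = γ·h_c·A = 11.06568 × 5.60343 × 6.42424 = 398.34 kN.
I_c = πr⁴/4 = π × 1.43⁴/4 = 3.28423 m⁴.
Centre of pressure: y_p = y_c + I_c/(y_c·A) = 6.51 + 3.28423/(6.51 × 6.42424) = 6.51 + 0.0785291 = 6.58853 m along the plane.
The resultant acts 1.43 + 0.0785291 = 1.50853 m (along the plate) below the hinge at the top edge, so the moment about the hinge is M = F × 1.50853 = 398.34 × 1.50853 = 600.908 kN·m.
A normal force at the bottom, 2.86 m from the hinge, must supply this moment: P = 600.908/2.86 = 210.108 kN.

P ≈ 210 kN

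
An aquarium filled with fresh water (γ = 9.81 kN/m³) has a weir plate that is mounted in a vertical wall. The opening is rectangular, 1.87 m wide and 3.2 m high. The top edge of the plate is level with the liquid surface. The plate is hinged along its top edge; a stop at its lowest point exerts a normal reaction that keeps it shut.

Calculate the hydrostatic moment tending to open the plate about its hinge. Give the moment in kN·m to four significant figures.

M ≈ 200.4 kN·m

γ = 9.81 kN/m³.
The centroid lies 3.2/2 = 1.6 m below the top edge, so the centroid depth is h_c = 1.6 m.
A = 1.87 × 3.2 = 5.984 m².
Resultant F = γ·h_c·A = 9.81 × 1.6 × 5.984 = 93.9249 kN.
I_c = b·h³/12 = 1.87 × 3.2³/12 = 5.10635 m⁴.
Centre of pressure: y_p = y_c + I_c/(y_c·A) = 1.6 + 5.10635/(1.6 × 5.984) = 1.6 + 0.533334 = 2.13333 m along the plane.
The resultant acts 1.6 + 0.533334 = 2.13333 m (along the plate) below the hinge at the top edge, so the moment about the hinge is M = F × 2.13333 = 93.9249 × 2.13333 = 200.373 kN·m.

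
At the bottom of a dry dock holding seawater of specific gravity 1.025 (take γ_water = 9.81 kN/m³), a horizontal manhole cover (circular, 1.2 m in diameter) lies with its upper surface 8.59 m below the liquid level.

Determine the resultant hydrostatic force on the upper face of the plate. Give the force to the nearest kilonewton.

F ≈ 98 kN

γ = 1.025 × 9.81 = 10.05525 kN/m³.
The plate is horizontal, so pressure is uniform at p = γ·h = 10.05525 × 8.59 = 86.3746 kN/m².
A = π(0.6)² = 1.13097 m².
F = p·A = 86.3746 × 1.13097 = 97.6871 kN.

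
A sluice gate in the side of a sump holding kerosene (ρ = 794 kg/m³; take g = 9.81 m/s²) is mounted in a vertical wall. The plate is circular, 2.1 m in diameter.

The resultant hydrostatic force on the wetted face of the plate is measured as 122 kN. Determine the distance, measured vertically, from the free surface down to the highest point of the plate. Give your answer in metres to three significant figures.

γ = ρg = 794 × 9.81 / 1000 = 7.78914 kN/m³.
A = π(1.05)² = 3.46361 m².
From F = γ·h_c·A, the centroid depth is h_c = 122/(7.78914 × 3.46361) = 4.52211 m.
The centroid is at the centre, 1.05 m below the top of the plate, so the highest point sits at h_top = 4.52211 − 1.05 = 3.47211 m below the surface.

d_top ≈ 3.47 m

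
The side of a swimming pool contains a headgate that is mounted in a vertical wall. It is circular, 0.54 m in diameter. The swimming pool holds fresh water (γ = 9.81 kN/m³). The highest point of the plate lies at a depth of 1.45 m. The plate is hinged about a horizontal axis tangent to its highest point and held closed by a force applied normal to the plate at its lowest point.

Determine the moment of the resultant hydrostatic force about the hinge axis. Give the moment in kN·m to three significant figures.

γ = 9.81 kN/m³.
The centroid is at the centre, 0.27 m below the top of the plate, so the centroid depth is h_c = 1.45 + 0.27 = 1.72 m.
A = π(0.27)² = 0.229022 m².
Resultant F = γ·h_c·A = 9.81 × 1.72 × 0.229022 = 3.86433 kN.
I_c = πr⁴/4 = π × 0.27⁴/4 = 0.00417393 m⁴.
Centre of pressure: y_p = y_c + I_c/(y_c·A) = 1.72 + 0.00417393/(1.72 × 0.229022) = 1.72 + 0.0105959 = 1.7306 m along the plane.
The resultant acts 0.27 + 0.0105959 = 0.280596 m (along the plate) below the hinge at the top edge, so the moment about the hinge is M = F × 0.280596 = 3.86433 × 0.280596 = 1.08432 kN·m.

M ≈ 1.08 kN·m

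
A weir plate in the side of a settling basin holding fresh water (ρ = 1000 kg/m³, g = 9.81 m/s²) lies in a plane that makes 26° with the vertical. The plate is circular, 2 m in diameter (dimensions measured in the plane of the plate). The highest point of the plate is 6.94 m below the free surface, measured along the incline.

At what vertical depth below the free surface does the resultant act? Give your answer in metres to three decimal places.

h_p = 7.165 m

γ = ρg = 1000 × 9.81 = 9810 N/m³ = 9.81 kN/m³.
The plate makes 26° with the vertical, i.e. θ = 90° − 26° = 64° to the horizontal. Measuring y along the incline from the free-surface line, vertical depth h = y·sinθ with sinθ = 0.898794.
The centroid is at the centre, 1 m below the top of the plate, so y_c = 6.94 + 1 = 7.94 m and h_c = 7.94 × 0.898794 = 7.13642 m.
A = π(1)² = 3.14159 m².
Resultant F = γ·h_c·A = 9.81 × 7.13642 × 3.14159 = 219.937 kN.
I_c = πr⁴/4 = π × 1⁴/4 = 0.785398 m⁴.
Centre of pressure: y_p = y_c + I_c/(y_c·A) = 7.94 + 0.785398/(7.94 × 3.14159) = 7.94 + 0.0314862 = 7.97149 m along the plane.
Vertically, h_p = y_p·sinθ = 7.97149 × 0.898794 = 7.16473 m.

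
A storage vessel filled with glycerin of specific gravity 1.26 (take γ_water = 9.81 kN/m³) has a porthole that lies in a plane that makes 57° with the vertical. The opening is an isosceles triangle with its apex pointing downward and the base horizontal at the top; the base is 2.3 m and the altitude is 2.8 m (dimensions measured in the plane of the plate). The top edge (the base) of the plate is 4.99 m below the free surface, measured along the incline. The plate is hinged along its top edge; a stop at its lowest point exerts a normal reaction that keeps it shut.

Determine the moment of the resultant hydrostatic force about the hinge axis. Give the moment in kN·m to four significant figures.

γ = 1.26 × 9.81 = 12.3606 kN/m³.
The plate makes 57° with the vertical, i.e. θ = 90° − 57° = 33° to the horizontal. Measuring y along the incline from the free-surface line, vertical depth h = y·sinθ with sinθ = 0.544639.
With the apex down, the centroid sits h/3 = 2.8/3 = 0.933333 m below the base (the top edge), so y_c = 4.99 + 0.933333 = 5.92333 m and h_c = 5.92333 × 0.544639 = 3.22608 m.
A = ½ × 2.3 × 2.8 = 3.22 m².
Resultant F = γ·h_c·A = 12.3606 × 3.22608 × 3.22 = 128.402 kN.
I_c = b·h³/36 = 2.3 × 2.8³/36 = 1.40249 m⁴.
Centre of pressure: y_p = y_c + I_c/(y_c·A) = 5.92333 + 1.40249/(5.92333 × 3.22) = 5.92333 + 0.0735323 = 5.99686 m along the plane.
The resultant acts 0.933333 + 0.0735323 = 1.00687 m (along the plate) below the hinge at the top edge, so the moment about the hinge is M = F × 1.00687 = 128.402 × 1.00687 = 129.284 kN·m.

M ≈ 129.3 kN·m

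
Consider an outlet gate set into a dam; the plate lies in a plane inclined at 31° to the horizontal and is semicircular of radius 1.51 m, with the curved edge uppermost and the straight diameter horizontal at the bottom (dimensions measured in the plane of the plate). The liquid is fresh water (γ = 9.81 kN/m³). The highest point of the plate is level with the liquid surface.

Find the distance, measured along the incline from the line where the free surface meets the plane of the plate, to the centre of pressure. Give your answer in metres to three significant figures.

γ = 9.81 kN/m³.
Let θ = 31° be the plate's angle to the horizontal; measure y along the incline from where the plane meets the free surface. Vertical depth h = y·sinθ with sinθ = 0.515038.
The centroid lies 4r/(3π) = 0.640864 m above the diameter, so r − 4r/(3π) = 1.51 − 0.640864 = 0.869136 m below the topmost point, so y_c = 0.869136 m and h_c = 0.869136 × 0.515038 = 0.447638 m.
A = πr²/2 = π × 1.51²/2 = 3.58157 m².
Resultant F = γ·h_c·A = 9.81 × 0.447638 × 3.58157 = 15.7279 kN.
I_c = (π/8 − 8/(9π))·r⁴ = 0.109757 × 1.51⁴ = 0.570611 m⁴.
Centre of pressure: y_p = y_c + I_c/(y_c·A) = 0.869136 + 0.570611/(0.869136 × 3.58157) = 0.869136 + 0.183307 = 1.05244 m along the plane.

y_p = 1.05 m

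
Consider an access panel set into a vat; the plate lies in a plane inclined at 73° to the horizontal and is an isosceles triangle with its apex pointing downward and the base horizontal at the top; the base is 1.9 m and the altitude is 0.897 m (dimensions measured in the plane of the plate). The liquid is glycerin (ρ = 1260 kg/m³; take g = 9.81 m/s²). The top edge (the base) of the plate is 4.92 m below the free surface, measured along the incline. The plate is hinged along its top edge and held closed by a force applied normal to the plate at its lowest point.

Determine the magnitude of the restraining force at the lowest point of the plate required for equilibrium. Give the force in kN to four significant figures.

γ = ρg = 1260 × 9.81 / 1000 = 12.3606 kN/m³.
Let θ = 73° be the plate's angle to the horizontal; measure y along the incline from where the plane meets the free surface. Vertical depth h = y·sinθ with sinθ = 0.956305.
With the apex down, the centroid sits h/3 = 0.897/3 = 0.299 m below the base (the top edge), so y_c = 4.92 + 0.299 = 5.219 m and h_c = 5.219 × 0.956305 = 4.99096 m.
A = ½ × 1.9 × 0.897 = 0.85215 m².
Resultant F = γ·h_c·A = 12.3606 × 4.99096 × 0.85215 = 52.5702 kN.
I_c = b·h³/36 = 1.9 × 0.897³/36 = 0.0380915 m⁴.
Centre of pressure: y_p = y_c + I_c/(y_c·A) = 5.219 + 0.0380915/(5.219 × 0.85215) = 5.219 + 0.00856495 = 5.22756 m along the plane.
The resultant acts 0.299 + 0.00856495 = 0.307565 m (along the plate) below the hinge at the top edge, so the moment about the hinge is M = F × 0.307565 = 52.5702 × 0.307565 = 16.1688 kN·m.
A normal force at the bottom, 0.897 m from the hinge, must supply this moment: P = 16.1688/0.897 = 18.0254 kN.

P ≈ 18.03 kN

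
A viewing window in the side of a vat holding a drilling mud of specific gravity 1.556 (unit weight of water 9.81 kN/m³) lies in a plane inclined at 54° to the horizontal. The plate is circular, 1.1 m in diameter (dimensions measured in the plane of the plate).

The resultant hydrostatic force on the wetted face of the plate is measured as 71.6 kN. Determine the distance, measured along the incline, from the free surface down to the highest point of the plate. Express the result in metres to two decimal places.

y_top ≈ 5.55 m

γ = 1.556 × 9.81 = 15.26436 kN/m³.
A = π(0.55)² = 0.950332 m².
From F = γ·h_c·A, the centroid depth is h_c = 71.6/(15.26436 × 0.950332) = 4.93582 m.
Let θ = 54° be the plate's angle to the horizontal; measure y along the incline from where the plane meets the free surface. Vertical depth h = y·sinθ with sinθ = 0.809017.
Along the incline, y_c = h_c/sinθ = 4.93582/0.809017 = 6.10101 m.
The centroid is at the centre, 0.55 m below the top of the plate, so the highest point sits at y_top = 6.10101 − 0.55 = 5.55101 m along the incline.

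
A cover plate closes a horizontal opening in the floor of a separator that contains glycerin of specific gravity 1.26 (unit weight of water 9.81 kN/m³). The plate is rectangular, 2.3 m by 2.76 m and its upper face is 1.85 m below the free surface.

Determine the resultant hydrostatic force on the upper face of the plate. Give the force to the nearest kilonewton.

F ≈ 145 kN

γ = 1.26 × 9.81 = 12.3606 kN/m³.
The plate is horizontal, so pressure is uniform at p = γ·h = 12.3606 × 1.85 = 22.8671 kN/m².
A = 2.3 × 2.76 = 6.348 m².
F = p·A = 22.8671 × 6.348 = 145.16 kN.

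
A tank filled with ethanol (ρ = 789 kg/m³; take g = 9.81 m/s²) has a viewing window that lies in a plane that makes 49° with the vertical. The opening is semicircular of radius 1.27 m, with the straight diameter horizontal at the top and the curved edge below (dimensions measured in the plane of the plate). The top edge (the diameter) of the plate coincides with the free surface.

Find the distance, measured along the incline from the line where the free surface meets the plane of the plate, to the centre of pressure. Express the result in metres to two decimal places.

γ = ρg = 789 × 9.81 / 1000 = 7.74009 kN/m³.
The plate makes 49° with the vertical, i.e. θ = 90° − 49° = 41° to the horizontal. Measuring y along the incline from the free-surface line, vertical depth h = y·sinθ with sinθ = 0.656059.
The centroid of a semicircle lies 4r/(3π) = 0.539005 m from the diameter, here below the top edge, so y_c = 0.539005 m and h_c = 0.539005 × 0.656059 = 0.353619 m.
A = πr²/2 = π × 1.27²/2 = 2.53354 m².
Resultant F = γ·h_c·A = 7.74009 × 0.353619 × 2.53354 = 6.93441 kN.
I_c = (π/8 − 8/(9π))·r⁴ = 0.109757 × 1.27⁴ = 0.285527 m⁴.
Centre of pressure: y_p = y_c + I_c/(y_c·A) = 0.539005 + 0.285527/(0.539005 × 2.53354) = 0.539005 + 0.209087 = 0.748092 m along the plane.

y_p = 0.75 m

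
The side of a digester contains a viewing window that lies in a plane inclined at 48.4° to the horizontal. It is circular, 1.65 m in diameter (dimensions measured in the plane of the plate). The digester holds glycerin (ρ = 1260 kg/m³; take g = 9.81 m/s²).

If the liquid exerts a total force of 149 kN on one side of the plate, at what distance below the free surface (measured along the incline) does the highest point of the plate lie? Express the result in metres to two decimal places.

y_top ≈ 6.71 m

γ = ρg = 1260 × 9.81 / 1000 = 12.3606 kN/m³.
A = π(0.825)² = 2.13825 m².
From F = γ·h_c·A, the centroid depth is h_c = 149/(12.3606 × 2.13825) = 5.63752 m.
Let θ = 48.4° be the plate's angle to the horizontal; measure y along the incline from where the plane meets the free surface. Vertical depth h = y·sinθ with sinθ = 0.747798.
Along the incline, y_c = h_c/sinθ = 5.63752/0.747798 = 7.53883 m.
The centroid is at the centre, 0.825 m below the top of the plate, so the highest point sits at y_top = 7.53883 − 0.825 = 6.71383 m along the incline.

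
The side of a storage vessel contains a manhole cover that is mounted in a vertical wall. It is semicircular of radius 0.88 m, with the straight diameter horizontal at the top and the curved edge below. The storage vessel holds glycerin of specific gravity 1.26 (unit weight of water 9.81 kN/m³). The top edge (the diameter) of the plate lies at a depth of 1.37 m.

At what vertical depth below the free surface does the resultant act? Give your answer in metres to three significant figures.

h_p = 1.77 m

γ = 1.26 × 9.81 = 12.3606 kN/m³.
The centroid of a semicircle lies 4r/(3π) = 0.373484 m from the diameter, here below the top edge, so the centroid depth is h_c = 1.37 + 0.373484 = 1.74348 m.
A = πr²/2 = π × 0.88²/2 = 1.21642 m².
Resultant F = γ·h_c·A = 12.3606 × 1.74348 × 1.21642 = 26.2144 kN.
I_c = (π/8 − 8/(9π))·r⁴ = 0.109757 × 0.88⁴ = 0.0658208 m⁴.
Centre of pressure: y_p = y_c + I_c/(y_c·A) = 1.74348 + 0.0658208/(1.74348 × 1.21642) = 1.74348 + 0.0310358 = 1.77452 m along the plane.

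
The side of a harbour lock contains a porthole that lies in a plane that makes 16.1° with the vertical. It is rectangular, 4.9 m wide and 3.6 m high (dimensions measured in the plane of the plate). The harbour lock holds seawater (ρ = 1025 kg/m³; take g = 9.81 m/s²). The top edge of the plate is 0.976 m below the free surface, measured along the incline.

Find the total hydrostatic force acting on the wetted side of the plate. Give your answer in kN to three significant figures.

γ = ρg = 1025 × 9.81 / 1000 = 10.05525 kN/m³.
The plate makes 16.1° with the vertical, i.e. θ = 90° − 16.1° = 73.9° to the horizontal. Measuring y along the incline from the free-surface line, vertical depth h = y·sinθ with sinθ = 0.960779.
The centroid lies 3.6/2 = 1.8 m below the top edge, so y_c = 0.976 + 1.8 = 2.776 m and h_c = 2.776 × 0.960779 = 2.66712 m.
A = 4.9 × 3.6 = 17.64 m².
Resultant F = γ·h_c·A = 10.05525 × 2.66712 × 17.64 = 473.079 kN.

F ≈ 473 kN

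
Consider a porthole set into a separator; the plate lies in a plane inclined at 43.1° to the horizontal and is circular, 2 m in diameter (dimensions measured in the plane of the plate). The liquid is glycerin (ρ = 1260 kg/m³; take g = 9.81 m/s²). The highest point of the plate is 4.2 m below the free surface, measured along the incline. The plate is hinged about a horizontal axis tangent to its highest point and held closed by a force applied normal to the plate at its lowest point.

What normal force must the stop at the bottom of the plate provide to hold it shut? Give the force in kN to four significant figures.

P ≈ 72.30 kN

γ = ρg = 1260 × 9.81 / 1000 = 12.3606 kN/m³.
Let θ = 43.1° be the plate's angle to the horizontal; measure y along the incline from where the plane meets the free surface. Vertical depth h = y·sinθ with sinθ = 0.683274.
The centroid is at the centre, 1 m below the top of the plate, so y_c = 4.2 + 1 = 5.2 m and h_c = 5.2 × 0.683274 = 3.55302 m.
A = π(1)² = 3.14159 m².
Resultant F = γ·h_c·A = 12.3606 × 3.55302 × 3.14159 = 137.971 kN.
I_c = πr⁴/4 = π × 1⁴/4 = 0.785398 m⁴.
Centre of pressure: y_p = y_c + I_c/(y_c·A) = 5.2 + 0.785398/(5.2 × 3.14159) = 5.2 + 0.048077 = 5.24808 m along the plane.
The resultant acts 1 + 0.048077 = 1.04808 m (along the plate) below the hinge at the top edge, so the moment about the hinge is M = F × 1.04808 = 137.971 × 1.04808 = 144.605 kN·m.
A normal force at the bottom, 2 m from the hinge, must supply this moment: P = 144.605/2 = 72.3025 kN.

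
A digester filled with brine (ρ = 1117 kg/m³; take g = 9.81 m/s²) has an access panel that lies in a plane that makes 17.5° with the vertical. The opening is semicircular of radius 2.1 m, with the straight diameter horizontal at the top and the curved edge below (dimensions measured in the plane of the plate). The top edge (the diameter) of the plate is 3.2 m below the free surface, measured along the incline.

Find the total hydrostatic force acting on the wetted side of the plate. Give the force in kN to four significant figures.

F ≈ 296.2 kN

γ = ρg = 1117 × 9.81 / 1000 = 10.95777 kN/m³.
The plate makes 17.5° with the vertical, i.e. θ = 90° − 17.5° = 72.5° to the horizontal. Measuring y along the incline from the free-surface line, vertical depth h = y·sinθ with sinθ = 0.953717.
The centroid of a semicircle lies 4r/(3π) = 0.891268 m from the diameter, here below the top edge, so y_c = 3.2 + 0.891268 = 4.09127 m and h_c = 4.09127 × 0.953717 = 3.90191 m.
A = πr²/2 = π × 2.1²/2 = 6.92721 m².
Resultant F = γ·h_c·A = 10.95777 × 3.90191 × 6.92721 = 296.181 kN.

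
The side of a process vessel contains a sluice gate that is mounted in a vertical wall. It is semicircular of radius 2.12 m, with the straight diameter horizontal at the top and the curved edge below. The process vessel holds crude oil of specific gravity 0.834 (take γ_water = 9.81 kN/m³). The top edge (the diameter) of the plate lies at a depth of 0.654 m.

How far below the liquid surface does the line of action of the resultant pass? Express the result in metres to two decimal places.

h_p = 1.76 m

γ = 0.834 × 9.81 = 8.18154 kN/m³.
The centroid of a semicircle lies 4r/(3π) = 0.899756 m from the diameter, here below the top edge, so the centroid depth is h_c = 0.654 + 0.899756 = 1.55376 m.
A = πr²/2 = π × 2.12²/2 = 7.05979 m².
Resultant F = γ·h_c·A = 8.18154 × 1.55376 × 7.05979 = 89.7451 kN.
I_c = (π/8 − 8/(9π))·r⁴ = 0.109757 × 2.12⁴ = 2.21705 m⁴.
Centre of pressure: y_p = y_c + I_c/(y_c·A) = 1.55376 + 2.21705/(1.55376 × 7.05979) = 1.55376 + 0.202116 = 1.75588 m along the plane.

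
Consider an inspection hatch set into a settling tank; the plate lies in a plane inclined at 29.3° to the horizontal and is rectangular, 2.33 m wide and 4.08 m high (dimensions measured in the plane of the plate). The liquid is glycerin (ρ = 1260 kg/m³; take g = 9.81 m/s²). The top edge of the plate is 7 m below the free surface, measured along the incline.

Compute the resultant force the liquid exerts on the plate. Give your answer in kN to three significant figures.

γ = ρg = 1260 × 9.81 / 1000 = 12.3606 kN/m³.
Let θ = 29.3° be the plate's angle to the horizontal; measure y along the incline from where the plane meets the free surface. Vertical depth h = y·sinθ with sinθ = 0.489382.
The centroid lies 4.08/2 = 2.04 m below the top edge, so y_c = 7 + 2.04 = 9.04 m and h_c = 9.04 × 0.489382 = 4.42401 m.
A = 2.33 × 4.08 = 9.5064 m².
Resultant F = γ·h_c·A = 12.3606 × 4.42401 × 9.5064 = 519.842 kN.

F ≈ 520 kN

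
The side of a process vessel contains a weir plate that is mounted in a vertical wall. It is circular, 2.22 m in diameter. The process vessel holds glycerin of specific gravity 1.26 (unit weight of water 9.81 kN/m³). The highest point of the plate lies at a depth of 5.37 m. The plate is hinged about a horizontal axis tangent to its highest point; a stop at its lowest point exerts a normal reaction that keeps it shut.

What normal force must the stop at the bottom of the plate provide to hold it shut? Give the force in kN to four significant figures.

P ≈ 161.7 kN

γ = 1.26 × 9.81 = 12.3606 kN/m³.
The centroid is at the centre, 1.11 m below the top of the plate, so the centroid depth is h_c = 5.37 + 1.11 = 6.48 m.
A = π(1.11)² = 3.87076 m².
Resultant F = γ·h_c·A = 12.3606 × 6.48 × 3.87076 = 310.035 kN.
I_c = πr⁴/4 = π × 1.11⁴/4 = 1.19229 m⁴.
Centre of pressure: y_p = y_c + I_c/(y_c·A) = 6.48 + 1.19229/(6.48 × 3.87076) = 6.48 + 0.0475347 = 6.52753 m along the plane.
The resultant acts 1.11 + 0.0475347 = 1.15753 m (along the plate) below the hinge at the top edge, so the moment about the hinge is M = F × 1.15753 = 310.035 × 1.15753 = 358.875 kN·m.
A normal force at the bottom, 2.22 m from the hinge, must supply this moment: P = 358.875/2.22 = 161.655 kN.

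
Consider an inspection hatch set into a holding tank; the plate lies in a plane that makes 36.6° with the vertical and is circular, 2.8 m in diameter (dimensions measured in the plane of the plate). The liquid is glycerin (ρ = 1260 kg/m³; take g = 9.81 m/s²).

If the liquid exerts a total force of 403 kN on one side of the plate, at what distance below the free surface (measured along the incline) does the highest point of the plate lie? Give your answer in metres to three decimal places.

γ = ρg = 1260 × 9.81 / 1000 = 12.3606 kN/m³.
A = π(1.4)² = 6.15752 m².
From F = γ·h_c·A, the centroid depth is h_c = 403/(12.3606 × 6.15752) = 5.29492 m.
The plate makes 36.6° with the vertical, i.e. θ = 90° − 36.6° = 53.4° to the horizontal. Measuring y along the incline from the free-surface line, vertical depth h = y·sinθ with sinθ = 0.802817.
Along the incline, y_c = h_c/sinθ = 5.29492/0.802817 = 6.59543 m.
The centroid is at the centre, 1.4 m below the top of the plate, so the highest point sits at y_top = 6.59543 − 1.4 = 5.19543 m along the incline.

y_top ≈ 5.195 m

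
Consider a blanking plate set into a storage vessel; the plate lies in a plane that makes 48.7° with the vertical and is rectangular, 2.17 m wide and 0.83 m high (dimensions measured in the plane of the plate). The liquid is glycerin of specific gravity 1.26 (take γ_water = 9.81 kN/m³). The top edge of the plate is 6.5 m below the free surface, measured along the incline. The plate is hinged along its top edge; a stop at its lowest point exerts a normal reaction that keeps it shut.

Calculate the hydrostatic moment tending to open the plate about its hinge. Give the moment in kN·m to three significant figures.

M ≈ 43.0 kN·m

γ = 1.26 × 9.81 = 12.3606 kN/m³.
The plate makes 48.7° with the vertical, i.e. θ = 90° − 48.7° = 41.3° to the horizontal. Measuring y along the incline from the free-surface line, vertical depth h = y·sinθ with sinθ = 0.660002.
The centroid lies 0.83/2 = 0.415 m below the top edge, so y_c = 6.5 + 0.415 = 6.915 m and h_c = 6.915 × 0.660002 = 4.56391 m.
A = 2.17 × 0.83 = 1.8011 m².
Resultant F = γ·h_c·A = 12.3606 × 4.56391 × 1.8011 = 101.605 kN.
I_c = b·h³/12 = 2.17 × 0.83³/12 = 0.103398 m⁴.
Centre of pressure: y_p = y_c + I_c/(y_c·A) = 6.915 + 0.103398/(6.915 × 1.8011) = 6.915 + 0.00830199 = 6.9233 m along the plane.
The resultant acts 0.415 + 0.00830199 = 0.423302 m (along the plate) below the hinge at the top edge, so the moment about the hinge is M = F × 0.423302 = 101.605 × 0.423302 = 43.0096 kN·m.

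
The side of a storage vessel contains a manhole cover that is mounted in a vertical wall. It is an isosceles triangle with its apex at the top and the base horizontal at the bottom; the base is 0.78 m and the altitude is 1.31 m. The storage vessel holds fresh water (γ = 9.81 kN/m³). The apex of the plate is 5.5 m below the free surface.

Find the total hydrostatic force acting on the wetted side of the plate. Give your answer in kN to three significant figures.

γ = 9.81 kN/m³.
With the apex up, the centroid sits 2h/3 = 2 × 1.31/3 = 0.873333 m below the apex, so the centroid depth is h_c = 5.5 + 0.873333 = 6.37333 m.
A = ½ × 0.78 × 1.31 = 0.5109 m².
Resultant F = γ·h_c·A = 9.81 × 6.37333 × 0.5109 = 31.9427 kN.

F ≈ 31.9 kN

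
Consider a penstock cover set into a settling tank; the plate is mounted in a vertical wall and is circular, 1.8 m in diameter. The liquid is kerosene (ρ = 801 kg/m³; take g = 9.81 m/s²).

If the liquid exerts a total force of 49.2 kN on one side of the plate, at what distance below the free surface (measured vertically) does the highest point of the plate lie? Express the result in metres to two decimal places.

d_top ≈ 1.56 m

γ = ρg = 801 × 9.81 / 1000 = 7.85781 kN/m³.
A = π(0.9)² = 2.54469 m².
From F = γ·h_c·A, the centroid depth is h_c = 49.2/(7.85781 × 2.54469) = 2.46053 m.
The centroid is at the centre, 0.9 m below the top of the plate, so the highest point sits at h_top = 2.46053 − 0.9 = 1.56053 m below the surface.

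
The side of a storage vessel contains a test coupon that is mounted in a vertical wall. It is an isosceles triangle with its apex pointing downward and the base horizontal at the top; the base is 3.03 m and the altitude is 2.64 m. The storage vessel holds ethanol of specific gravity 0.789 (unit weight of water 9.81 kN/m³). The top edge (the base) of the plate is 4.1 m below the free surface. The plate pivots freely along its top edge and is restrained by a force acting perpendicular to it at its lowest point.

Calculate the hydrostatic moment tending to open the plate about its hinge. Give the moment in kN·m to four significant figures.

γ = 0.789 × 9.81 = 7.74009 kN/m³.
With the apex down, the centroid sits h/3 = 2.64/3 = 0.88 m below the base (the top edge), so the centroid depth is h_c = 4.1 + 0.88 = 4.98 m.
A = ½ × 3.03 × 2.64 = 3.9996 m².
Resultant F = γ·h_c·A = 7.74009 × 4.98 × 3.9996 = 154.167 kN.
I_c = b·h³/36 = 3.03 × 2.64³/36 = 1.54865 m⁴.
Centre of pressure: y_p = y_c + I_c/(y_c·A) = 4.98 + 1.54865/(4.98 × 3.9996) = 4.98 + 0.0777512 = 5.05775 m along the plane.
The resultant acts 0.88 + 0.0777512 = 0.957751 m (along the plate) below the hinge at the top edge, so the moment about the hinge is M = F × 0.957751 = 154.167 × 0.957751 = 147.654 kN·m.

M ≈ 147.7 kN·m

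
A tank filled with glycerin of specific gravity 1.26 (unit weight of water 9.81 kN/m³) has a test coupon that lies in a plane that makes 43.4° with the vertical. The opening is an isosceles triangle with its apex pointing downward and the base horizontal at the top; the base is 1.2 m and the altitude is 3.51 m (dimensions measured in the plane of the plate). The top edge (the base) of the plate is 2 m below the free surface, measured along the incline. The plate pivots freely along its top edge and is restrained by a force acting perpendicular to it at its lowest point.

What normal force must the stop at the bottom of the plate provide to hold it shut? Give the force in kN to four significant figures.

γ = 1.26 × 9.81 = 12.3606 kN/m³.
The plate makes 43.4° with the vertical, i.e. θ = 90° − 43.4° = 46.6° to the horizontal. Measuring y along the incline from the free-surface line, vertical depth h = y·sinθ with sinθ = 0.726575.
With the apex down, the centroid sits h/3 = 3.51/3 = 1.17 m below the base (the top edge), so y_c = 2 + 1.17 = 3.17 m and h_c = 3.17 × 0.726575 = 2.30324 m.
A = ½ × 1.2 × 3.51 = 2.106 m².
Resultant F = γ·h_c·A = 12.3606 × 2.30324 × 2.106 = 59.9566 kN.
I_c = b·h³/36 = 1.2 × 3.51³/36 = 1.44145 m⁴.
Centre of pressure: y_p = y_c + I_c/(y_c·A) = 3.17 + 1.44145/(3.17 × 2.106) = 3.17 + 0.215915 = 3.38591 m along the plane.
The resultant acts 1.17 + 0.215915 = 1.38592 m (along the plate) below the hinge at the top edge, so the moment about the hinge is M = F × 1.38592 = 59.9566 × 1.38592 = 83.0951 kN·m.
A normal force at the bottom, 3.51 m from the hinge, must supply this moment: P = 83.0951/3.51 = 23.6738 kN.

P ≈ 23.67 kN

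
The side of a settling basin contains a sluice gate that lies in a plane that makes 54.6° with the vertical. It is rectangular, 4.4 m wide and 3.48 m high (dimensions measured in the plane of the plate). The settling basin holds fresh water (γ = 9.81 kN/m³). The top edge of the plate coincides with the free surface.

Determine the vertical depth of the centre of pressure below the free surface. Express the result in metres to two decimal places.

h_p = 1.34 m

γ = 9.81 kN/m³.
The plate makes 54.6° with the vertical, i.e. θ = 90° − 54.6° = 35.4° to the horizontal. Measuring y along the incline from the free-surface line, vertical depth h = y·sinθ with sinθ = 0.579281.
The centroid lies 3.48/2 = 1.74 m below the top edge, so y_c = 1.74 m and h_c = 1.74 × 0.579281 = 1.00795 m.
A = 4.4 × 3.48 = 15.312 m².
Resultant F = γ·h_c·A = 9.81 × 1.00795 × 15.312 = 151.405 kN.
I_c = b·h³/12 = 4.4 × 3.48³/12 = 15.4529 m⁴.
Centre of pressure: y_p = y_c + I_c/(y_c·A) = 1.74 + 15.4529/(1.74 × 15.312) = 1.74 + 0.580001 = 2.32 m along the plane.
Vertically, h_p = y_p·sinθ = 2.32 × 0.579281 = 1.34393 m.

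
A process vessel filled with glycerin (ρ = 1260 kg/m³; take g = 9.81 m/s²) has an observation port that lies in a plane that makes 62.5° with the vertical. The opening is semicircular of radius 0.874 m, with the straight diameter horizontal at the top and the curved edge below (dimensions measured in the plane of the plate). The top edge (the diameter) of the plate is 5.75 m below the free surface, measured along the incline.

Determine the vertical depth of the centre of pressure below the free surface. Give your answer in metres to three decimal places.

γ = ρg = 1260 × 9.81 / 1000 = 12.3606 kN/m³.
The plate makes 62.5° with the vertical, i.e. θ = 90° − 62.5° = 27.5° to the horizontal. Measuring y along the incline from the free-surface line, vertical depth h = y·sinθ with sinθ = 0.461749.
The centroid of a semicircle lies 4r/(3π) = 0.370937 m from the diameter, here below the top edge, so y_c = 5.75 + 0.370937 = 6.12094 m and h_c = 6.12094 × 0.461749 = 2.82634 m.
A = πr²/2 = π × 0.874²/2 = 1.19989 m².
Resultant F = γ·h_c·A = 12.3606 × 2.82634 × 1.19989 = 41.9185 kN.
I_c = (π/8 − 8/(9π))·r⁴ = 0.109757 × 0.874⁴ = 0.0640439 m⁴.
Centre of pressure: y_p = y_c + I_c/(y_c·A) = 6.12094 + 0.0640439/(6.12094 × 1.19989) = 6.12094 + 0.00872003 = 6.12966 m along the plane.
Vertically, h_p = y_p·sinθ = 6.12966 × 0.461749 = 2.83036 m.

h_p = 2.830 m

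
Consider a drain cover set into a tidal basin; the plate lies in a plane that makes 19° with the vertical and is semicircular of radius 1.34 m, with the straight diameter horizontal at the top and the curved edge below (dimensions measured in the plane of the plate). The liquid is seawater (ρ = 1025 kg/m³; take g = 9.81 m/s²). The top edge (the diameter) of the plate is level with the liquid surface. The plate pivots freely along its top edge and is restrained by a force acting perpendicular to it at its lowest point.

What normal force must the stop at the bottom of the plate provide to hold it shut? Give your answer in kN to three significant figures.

P ≈ 8.98 kN

γ = ρg = 1025 × 9.81 / 1000 = 10.05525 kN/m³.
The plate makes 19° with the vertical, i.e. θ = 90° − 19° = 71° to the horizontal. Measuring y along the incline from the free-surface line, vertical depth h = y·sinθ with sinθ = 0.945519.
The centroid of a semicircle lies 4r/(3π) = 0.568714 m from the diameter, here below the top edge, so y_c = 0.568714 m and h_c = 0.568714 × 0.945519 = 0.53773 m.
A = πr²/2 = π × 1.34²/2 = 2.82052 m².
Resultant F = γ·h_c·A = 10.05525 × 0.53773 × 2.82052 = 15.2506 kN.
I_c = (π/8 − 8/(9π))·r⁴ = 0.109757 × 1.34⁴ = 0.353876 m⁴.
Centre of pressure: y_p = y_c + I_c/(y_c·A) = 0.568714 + 0.353876/(0.568714 × 2.82052) = 0.568714 + 0.220611 = 0.789325 m along the plane.
The resultant acts 0.568714 + 0.220611 = 0.789325 m (along the plate) below the hinge at the top edge, so the moment about the hinge is M = F × 0.789325 = 15.2506 × 0.789325 = 12.0377 kN·m.
A normal force at the bottom, 1.34 m from the hinge, must supply this moment: P = 12.0377/1.34 = 8.98336 kN.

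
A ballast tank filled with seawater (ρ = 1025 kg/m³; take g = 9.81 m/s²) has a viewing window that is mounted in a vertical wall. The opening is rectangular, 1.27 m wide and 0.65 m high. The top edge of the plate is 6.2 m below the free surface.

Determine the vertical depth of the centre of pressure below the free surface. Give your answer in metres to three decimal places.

γ = ρg = 1025 × 9.81 / 1000 = 10.05525 kN/m³.
The centroid lies 0.65/2 = 0.325 m below the top edge, so the centroid depth is h_c = 6.2 + 0.325 = 6.525 m.
A = 1.27 × 0.65 = 0.8255 m².
Resultant F = γ·h_c·A = 10.05525 × 6.525 × 0.8255 = 54.1615 kN.
I_c = b·h³/12 = 1.27 × 0.65³/12 = 0.0290645 m⁴.
Centre of pressure: y_p = y_c + I_c/(y_c·A) = 6.525 + 0.0290645/(6.525 × 0.8255) = 6.525 + 0.00539592 = 6.5304 m along the plane.

h_p = 6.530 m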